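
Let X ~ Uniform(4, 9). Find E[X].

For X ~ Uniform(4, 9), the expected value is:
E[X] = \frac{13}{2}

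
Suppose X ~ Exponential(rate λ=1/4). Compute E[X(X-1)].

E[X(X-1)] = E[X² - X] = E[X²] - E[X]
E[X] = 4
E[X²] = Var(X) + (E[X])² = 16 + (4)² = 32
E[X(X-1)] = 32 - 4 = 28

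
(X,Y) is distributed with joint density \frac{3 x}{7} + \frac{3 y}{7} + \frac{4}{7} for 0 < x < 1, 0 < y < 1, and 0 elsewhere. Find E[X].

E[X] = ∫_0^1 ∫_0^1 x × f(x,y) dy dx
= ∫_0^1 ∫_0^1 x × (\frac{3 x}{7} + \frac{3 y}{7} + \frac{4}{7}) dy dx
= \frac{15}{28}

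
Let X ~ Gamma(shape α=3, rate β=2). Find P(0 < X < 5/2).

P(0 < X < 5/2) = ∫_{0}^{5/2} f(x) dx
where f(x) = 4 x^{2} e^{- 2 x}
= 1 - \frac{37}{2 e^{5}}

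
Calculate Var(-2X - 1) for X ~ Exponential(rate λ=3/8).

For X ~ Exponential(rate λ=3/8):
Var(X) = \frac{64}{9}
Var(-2X - 1) = (-2)² × Var(X) = 4 × \frac{64}{9} = \frac{256}{9}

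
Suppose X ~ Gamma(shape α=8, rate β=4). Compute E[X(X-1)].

E[X(X-1)] = E[X² - X] = E[X²] - E[X]
E[X] = 2
E[X²] = Var(X) + (E[X])² = \frac{1}{2} + (2)² = \frac{9}{2}
E[X(X-1)] = \frac{9}{2} - 2 = \frac{5}{2}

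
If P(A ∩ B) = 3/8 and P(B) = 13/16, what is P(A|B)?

P(A|B) = P(A ∩ B) / P(B)
= (3/8) / (13/16)
= 6/13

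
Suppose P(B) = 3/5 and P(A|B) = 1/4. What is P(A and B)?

By definition, P(A|B) = P(A ∩ B) / P(B)
So P(A ∩ B) = P(A|B) × P(B)
= 1/4 × 3/5
= 3/20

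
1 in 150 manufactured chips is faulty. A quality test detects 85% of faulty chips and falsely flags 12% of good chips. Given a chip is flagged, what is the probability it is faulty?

Let D = the rare event, + = positive/flagged.
P(D) = 1/150
P(+|D) = 85/100 = 17/20
P(+|D') = 12/100 = 3/25
P(+) = P(+|D)P(D) + P(+|D')P(D')
     = \frac{17}{20} × \frac{1}{150} + \frac{3}{25} × \frac{149}{150}
     = \frac{1873}{15000}
P(D|+) = P(+|D)P(D)/P(+) = \frac{85}{1873}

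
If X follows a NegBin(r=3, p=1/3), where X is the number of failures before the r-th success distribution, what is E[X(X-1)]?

E[X(X-1)] = E[X² - X] = E[X²] - E[X]
E[X] = 6
E[X²] = Var(X) + (E[X])² = 18 + (6)² = 54
E[X(X-1)] = 54 - 6 = 48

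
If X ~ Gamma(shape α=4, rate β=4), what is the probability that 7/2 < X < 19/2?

P(7/2 < X < 19/2) = ∫_{7/2}^{19/2} f(x) dx
where f(x) = \frac{128 x^{3} e^{- 4 x}}{3}
= \frac{-29719 + 1711 e^{24}}{3 e^{38}}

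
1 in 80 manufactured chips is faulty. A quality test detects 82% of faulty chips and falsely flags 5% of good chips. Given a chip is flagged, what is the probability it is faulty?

Let D = the rare event, + = positive/flagged.
P(D) = 1/80
P(+|D) = 82/100 = 41/50
P(+|D') = 5/100 = 1/20
P(+) = P(+|D)P(D) + P(+|D')P(D')
     = \frac{41}{50} × \frac{1}{80} + \frac{1}{20} × \frac{79}{80}
     = \frac{477}{8000}
P(D|+) = P(+|D)P(D)/P(+) = \frac{82}{477}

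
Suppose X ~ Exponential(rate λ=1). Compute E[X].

For X ~ Exponential(rate λ=1), the expected value is:
E[X] = 1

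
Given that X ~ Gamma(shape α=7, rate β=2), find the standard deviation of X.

For X ~ Gamma(shape α=7, rate β=2):
Var(X) = \frac{7}{4}
SD(X) = √(Var(X)) = √(\frac{7}{4}) = \frac{\sqrt{7}}{2}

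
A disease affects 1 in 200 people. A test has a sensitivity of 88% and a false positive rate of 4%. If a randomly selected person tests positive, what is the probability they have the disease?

Let D = the rare event, + = positive/flagged.
P(D) = 1/200
P(+|D) = 88/100 = 22/25
P(+|D') = 4/100 = 1/25
P(+) = P(+|D)P(D) + P(+|D')P(D')
     = \frac{22}{25} × \frac{1}{200} + \frac{1}{25} × \frac{199}{200}
     = \frac{221}{5000}
P(D|+) = P(+|D)P(D)/P(+) = \frac{22}{221}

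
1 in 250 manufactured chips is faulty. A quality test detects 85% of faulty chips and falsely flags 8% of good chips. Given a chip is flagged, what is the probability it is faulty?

Let D = the rare event, + = positive/flagged.
P(D) = 1/250
P(+|D) = 85/100 = 17/20
P(+|D') = 8/100 = 2/25
P(+) = P(+|D)P(D) + P(+|D')P(D')
     = \frac{17}{20} × \frac{1}{250} + \frac{2}{25} × \frac{249}{250}
     = \frac{2077}{25000}
P(D|+) = P(+|D)P(D)/P(+) = \frac{85}{2077}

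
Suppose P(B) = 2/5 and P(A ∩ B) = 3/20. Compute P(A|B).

P(A|B) = P(A ∩ B) / P(B)
= (3/20) / (2/5)
= 3/8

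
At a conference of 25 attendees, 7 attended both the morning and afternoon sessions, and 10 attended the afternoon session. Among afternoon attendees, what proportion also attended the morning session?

P(A ∩ B) = 7/25
P(B) = 10/25 = 2/5
P(A|B) = P(A ∩ B) / P(B) = (7/25) / (2/5) = 7/10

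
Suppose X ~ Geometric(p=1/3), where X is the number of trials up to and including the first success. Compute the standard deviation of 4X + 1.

For X ~ Geometric(p=1/3), where X is the number of trials up to and including the first success:
Var(X) = 6
SD(X) = √(Var(X)) = √(6) = \sqrt{6}
SD(4X + 1) = |4| × SD(X) = 4 × \sqrt{6} = 4 \sqrt{6}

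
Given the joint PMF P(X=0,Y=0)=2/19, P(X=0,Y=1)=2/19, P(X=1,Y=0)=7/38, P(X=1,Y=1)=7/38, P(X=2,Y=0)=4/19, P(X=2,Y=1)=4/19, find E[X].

First find marginal of X:
P(X=0) = 4/19
P(X=1) = 7/19
P(X=2) = 8/19
E[X] = 0 × 4/19 + 1 × 7/19 + 2 × 8/19 = 23/19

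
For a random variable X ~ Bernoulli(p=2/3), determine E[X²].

Using the identity E[X²] = Var(X) + (E[X])²:
E[X] = \frac{2}{3}
Var(X) = \frac{2}{9}
E[X²] = \frac{2}{9} + (\frac{2}{3})²
= \frac{2}{3}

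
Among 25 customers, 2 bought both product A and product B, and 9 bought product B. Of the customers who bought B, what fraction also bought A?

P(A ∩ B) = 2/25
P(B) = 9/25
P(A|B) = P(A ∩ B) / P(B) = (2/25) / (9/25) = 2/9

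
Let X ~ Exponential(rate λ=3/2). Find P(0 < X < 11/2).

P(0 < X < 11/2) = ∫_{0}^{11/2} f(x) dx
where f(x) = \frac{3 e^{- \frac{3 x}{2}}}{2}
= 1 - e^{- \frac{33}{4}}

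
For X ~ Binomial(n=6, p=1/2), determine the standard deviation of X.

For X ~ Binomial(n=6, p=1/2):
Var(X) = \frac{3}{2}
SD(X) = √(Var(X)) = √(\frac{3}{2}) = \frac{\sqrt{6}}{2}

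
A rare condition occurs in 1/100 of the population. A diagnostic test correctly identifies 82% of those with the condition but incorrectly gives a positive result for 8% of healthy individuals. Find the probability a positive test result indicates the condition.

Let D = the rare event, + = positive/flagged.
P(D) = 1/100
P(+|D) = 82/100 = 41/50
P(+|D') = 8/100 = 2/25
P(+) = P(+|D)P(D) + P(+|D')P(D')
     = \frac{41}{50} × \frac{1}{100} + \frac{2}{25} × \frac{99}{100}
     = \frac{437}{5000}
P(D|+) = P(+|D)P(D)/P(+) = \frac{41}{437}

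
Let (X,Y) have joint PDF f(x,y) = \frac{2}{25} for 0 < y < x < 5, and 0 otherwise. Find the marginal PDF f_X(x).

f_X(x) = ∫_0^x \frac{2}{25} dy = \frac{2 x}{25}
for 0 < x < 5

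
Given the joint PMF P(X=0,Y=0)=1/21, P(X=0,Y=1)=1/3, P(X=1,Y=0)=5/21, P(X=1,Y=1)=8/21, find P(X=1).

P(X=1) = P(X=1,Y=0) + P(X=1,Y=1)
= 5/21 + 8/21
= 13/21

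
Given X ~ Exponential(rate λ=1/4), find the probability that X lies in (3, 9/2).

P(3 < X < 9/2) = ∫_{3}^{9/2} f(x) dx
where f(x) = \frac{e^{- \frac{x}{4}}}{4}
= - \frac{1}{e^{\frac{9}{8}}} + e^{- \frac{3}{4}}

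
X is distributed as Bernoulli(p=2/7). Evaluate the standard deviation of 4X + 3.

For X ~ Bernoulli(p=2/7):
Var(X) = \frac{10}{49}
SD(X) = √(Var(X)) = √(\frac{10}{49}) = \frac{\sqrt{10}}{7}
SD(4X + 3) = |4| × SD(X) = 4 × \frac{\sqrt{10}}{7} = \frac{4 \sqrt{10}}{7}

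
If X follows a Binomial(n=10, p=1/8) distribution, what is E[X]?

For X ~ Binomial(n=10, p=1/8), the expected value is:
E[X] = \frac{5}{4}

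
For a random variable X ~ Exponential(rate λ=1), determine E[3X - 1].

For X ~ Exponential(rate λ=1):
E[X] = 1
E[3X - 1] = 3 × E[X] - 1 = 2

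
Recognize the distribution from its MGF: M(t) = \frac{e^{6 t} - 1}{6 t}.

The MGF M(t) = \frac{e^{6 t} - 1}{6 t} is the standard form for the Uniform distribution.
Comparing with the known MGF formula identifies: Uniform(0, 6)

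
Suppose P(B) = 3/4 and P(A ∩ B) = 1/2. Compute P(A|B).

P(A|B) = P(A ∩ B) / P(B)
= (1/2) / (3/4)
= 2/3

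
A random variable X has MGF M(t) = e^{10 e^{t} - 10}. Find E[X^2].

To find E[X^2], compute M^(2)(0):
M^(1)(t) = 10 e^{t} e^{10 e^{t} - 10}
M^(2)(t) = 100 e^{2 t} e^{10 e^{t} - 10} + 10 e^{t} e^{10 e^{t} - 10}
M^(2)(0) = 110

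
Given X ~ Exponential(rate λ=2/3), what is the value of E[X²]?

Using the identity E[X²] = Var(X) + (E[X])²:
E[X] = \frac{3}{2}
Var(X) = \frac{9}{4}
E[X²] = \frac{9}{4} + (\frac{3}{2})²
= \frac{9}{2}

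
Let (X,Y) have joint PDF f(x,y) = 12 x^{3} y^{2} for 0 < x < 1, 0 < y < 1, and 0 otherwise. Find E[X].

E[X] = ∫_0^1 ∫_0^1 x × f(x,y) dy dx
= ∫_0^1 ∫_0^1 x × (12 x^{3} y^{2}) dy dx
= \frac{4}{5}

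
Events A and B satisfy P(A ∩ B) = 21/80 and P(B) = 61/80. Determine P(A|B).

P(A|B) = P(A ∩ B) / P(B)
= (21/80) / (61/80)
= 21/61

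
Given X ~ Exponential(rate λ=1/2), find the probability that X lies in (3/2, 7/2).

P(3/2 < X < 7/2) = ∫_{3/2}^{7/2} f(x) dx
where f(x) = \frac{e^{- \frac{x}{2}}}{2}
= - \frac{1 - e}{e^{\frac{7}{4}}}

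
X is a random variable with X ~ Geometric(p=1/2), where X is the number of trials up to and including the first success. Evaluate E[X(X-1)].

E[X(X-1)] = E[X² - X] = E[X²] - E[X]
E[X] = 2
E[X²] = Var(X) + (E[X])² = 2 + (2)² = 6
E[X(X-1)] = 6 - 2 = 4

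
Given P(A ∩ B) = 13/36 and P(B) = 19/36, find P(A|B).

P(A|B) = P(A ∩ B) / P(B)
= (13/36) / (19/36)
= 13/19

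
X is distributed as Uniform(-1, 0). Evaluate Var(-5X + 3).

For X ~ Uniform(-1, 0):
Var(X) = \frac{1}{12}
Var(-5X + 3) = (-5)² × Var(X) = 25 × \frac{1}{12} = \frac{25}{12}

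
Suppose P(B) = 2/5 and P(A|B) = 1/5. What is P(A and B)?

By definition, P(A|B) = P(A ∩ B) / P(B)
So P(A ∩ B) = P(A|B) × P(B)
= 1/5 × 2/5
= 2/25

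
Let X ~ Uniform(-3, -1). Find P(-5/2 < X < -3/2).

P(-5/2 < X < -3/2) = ∫_{-5/2}^{-3/2} f(x) dx
where f(x) = \frac{1}{2}
= \frac{1}{2}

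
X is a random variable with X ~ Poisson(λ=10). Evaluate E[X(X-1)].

E[X(X-1)] = E[X² - X] = E[X²] - E[X]
E[X] = 10
E[X²] = Var(X) + (E[X])² = 10 + (10)² = 110
E[X(X-1)] = 110 - 10 = 100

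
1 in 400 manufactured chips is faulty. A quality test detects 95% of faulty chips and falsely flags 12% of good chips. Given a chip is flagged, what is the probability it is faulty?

Let D = the rare event, + = positive/flagged.
P(D) = 1/400
P(+|D) = 95/100 = 19/20
P(+|D') = 12/100 = 3/25
P(+) = P(+|D)P(D) + P(+|D')P(D')
     = \frac{19}{20} × \frac{1}{400} + \frac{3}{25} × \frac{399}{400}
     = \frac{4883}{40000}
P(D|+) = P(+|D)P(D)/P(+) = \frac{5}{257}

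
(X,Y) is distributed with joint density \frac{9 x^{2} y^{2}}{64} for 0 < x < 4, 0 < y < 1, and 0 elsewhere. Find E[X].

f_X(x) = ∫_0^1 \frac{9 x^{2} y^{2}}{64} dy = \frac{3 x^{2}}{64}
E[X] = ∫_0^4 x × (\frac{3 x^{2}}{64}) dx = 3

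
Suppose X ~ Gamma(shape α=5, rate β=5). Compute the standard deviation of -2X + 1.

For X ~ Gamma(shape α=5, rate β=5):
Var(X) = \frac{1}{5}
SD(X) = √(Var(X)) = √(\frac{1}{5}) = \frac{\sqrt{5}}{5}
SD(-2X + 1) = |-2| × SD(X) = 2 × \frac{\sqrt{5}}{5} = \frac{2 \sqrt{5}}{5}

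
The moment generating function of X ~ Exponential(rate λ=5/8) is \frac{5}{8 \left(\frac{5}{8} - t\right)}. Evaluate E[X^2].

To find E[X^2], compute M^(2)(0):
M^(1)(t) = \frac{5}{8 \left(\frac{5}{8} - t\right)^{2}}
M^(2)(t) = \frac{5}{4 \left(\frac{5}{8} - t\right)^{3}}
M^(2)(0) = \frac{128}{25}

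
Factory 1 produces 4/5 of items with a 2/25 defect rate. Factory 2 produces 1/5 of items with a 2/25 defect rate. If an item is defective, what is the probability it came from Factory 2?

Using Bayes' theorem:
P(F1) = 4/5, P(D|F1) = 2/25
P(F2) = 1/5, P(D|F2) = 2/25
P(D) = P(D|F1)P(F1) + P(D|F2)P(F2)
     = \frac{2}{25}
P(F2|D) = P(D|F2)P(F2) / P(D)
= \frac{1}{5}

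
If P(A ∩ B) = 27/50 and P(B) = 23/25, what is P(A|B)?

P(A|B) = P(A ∩ B) / P(B)
= (27/50) / (23/25)
= 27/46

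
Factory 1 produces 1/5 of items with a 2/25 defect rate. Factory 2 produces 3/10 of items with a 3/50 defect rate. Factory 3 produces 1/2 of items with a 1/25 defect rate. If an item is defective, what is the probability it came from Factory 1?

Using Bayes' theorem:
P(F1) = 1/5, P(D|F1) = 2/25
P(F2) = 3/10, P(D|F2) = 3/50
P(F3) = 1/2, P(D|F3) = 1/25
P(D) = P(D|F1)P(F1) + P(D|F2)P(F2) + P(D|F3)P(F3)
     = \frac{27}{500}
P(F1|D) = P(D|F1)P(F1) / P(D)
= \frac{8}{27}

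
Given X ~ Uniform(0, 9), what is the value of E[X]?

For X ~ Uniform(0, 9), the expected value is:
E[X] = \frac{9}{2}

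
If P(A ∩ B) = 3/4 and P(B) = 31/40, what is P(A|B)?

P(A|B) = P(A ∩ B) / P(B)
= (3/4) / (31/40)
= 30/31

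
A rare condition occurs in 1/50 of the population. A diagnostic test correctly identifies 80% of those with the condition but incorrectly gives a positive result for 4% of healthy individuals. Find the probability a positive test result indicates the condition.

Let D = the rare event, + = positive/flagged.
P(D) = 1/50
P(+|D) = 80/100 = 4/5
P(+|D') = 4/100 = 1/25
P(+) = P(+|D)P(D) + P(+|D')P(D')
     = \frac{4}{5} × \frac{1}{50} + \frac{1}{25} × \frac{49}{50}
     = \frac{69}{1250}
P(D|+) = P(+|D)P(D)/P(+) = \frac{20}{69}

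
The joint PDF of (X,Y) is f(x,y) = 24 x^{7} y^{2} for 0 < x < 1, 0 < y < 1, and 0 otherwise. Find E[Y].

E[Y] = ∫_0^1 ∫_0^1 y × f(x,y) dx dy
= \frac{3}{4}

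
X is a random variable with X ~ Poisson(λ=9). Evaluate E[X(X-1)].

E[X(X-1)] = E[X² - X] = E[X²] - E[X]
E[X] = 9
E[X²] = Var(X) + (E[X])² = 9 + (9)² = 90
E[X(X-1)] = 90 - 9 = 81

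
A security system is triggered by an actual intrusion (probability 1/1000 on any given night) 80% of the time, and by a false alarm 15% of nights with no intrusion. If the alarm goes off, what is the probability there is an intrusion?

Let D = the rare event, + = positive/flagged.
P(D) = 1/1000
P(+|D) = 80/100 = 4/5
P(+|D') = 15/100 = 3/20
P(+) = P(+|D)P(D) + P(+|D')P(D')
     = \frac{4}{5} × \frac{1}{1000} + \frac{3}{20} × \frac{999}{1000}
     = \frac{3013}{20000}
P(D|+) = P(+|D)P(D)/P(+) = \frac{16}{3013}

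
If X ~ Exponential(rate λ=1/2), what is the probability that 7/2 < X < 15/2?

P(7/2 < X < 15/2) = ∫_{7/2}^{15/2} f(x) dx
where f(x) = \frac{e^{- \frac{x}{2}}}{2}
= - \frac{1 - e^{2}}{e^{\frac{15}{4}}}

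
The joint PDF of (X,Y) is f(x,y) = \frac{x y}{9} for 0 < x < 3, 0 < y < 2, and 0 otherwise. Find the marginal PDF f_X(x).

f_X(x) = ∫_0^2 f(x,y) dy
= ∫_0^2 \frac{x y}{9} dy
= \frac{2 x}{9} for 0 < x < 3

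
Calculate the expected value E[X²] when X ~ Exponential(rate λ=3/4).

Using the identity E[X²] = Var(X) + (E[X])²:
E[X] = \frac{4}{3}
Var(X) = \frac{16}{9}
E[X²] = \frac{16}{9} + (\frac{4}{3})²
= \frac{32}{9}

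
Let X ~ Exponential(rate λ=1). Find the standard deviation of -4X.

For X ~ Exponential(rate λ=1):
Var(X) = 1
SD(X) = √(Var(X)) = √(1) = 1
SD(-4X) = |-4| × SD(X) = 4 × 1 = 4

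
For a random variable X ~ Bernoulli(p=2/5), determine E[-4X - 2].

For X ~ Bernoulli(p=2/5):
E[X] = \frac{2}{5}
E[-4X - 2] = -4 × E[X] - 2 = - \frac{18}{5}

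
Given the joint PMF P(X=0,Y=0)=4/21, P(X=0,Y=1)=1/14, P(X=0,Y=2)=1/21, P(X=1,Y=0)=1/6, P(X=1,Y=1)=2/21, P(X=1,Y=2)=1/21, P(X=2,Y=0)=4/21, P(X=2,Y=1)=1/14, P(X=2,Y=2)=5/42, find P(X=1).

P(X=1) = P(X=1,Y=0) + P(X=1,Y=1) + P(X=1,Y=2)
= 1/6 + 2/21 + 1/21
= 13/42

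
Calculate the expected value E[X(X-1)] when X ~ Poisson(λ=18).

E[X(X-1)] = E[X² - X] = E[X²] - E[X]
E[X] = 18
E[X²] = Var(X) + (E[X])² = 18 + (18)² = 342
E[X(X-1)] = 342 - 18 = 324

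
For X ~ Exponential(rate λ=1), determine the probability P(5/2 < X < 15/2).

P(5/2 < X < 15/2) = ∫_{5/2}^{15/2} f(x) dx
where f(x) = e^{- x}
= - \frac{1 - e^{5}}{e^{\frac{15}{2}}}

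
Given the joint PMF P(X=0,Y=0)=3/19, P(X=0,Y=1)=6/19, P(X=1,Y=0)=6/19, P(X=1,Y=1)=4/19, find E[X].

First find marginal of X:
P(X=0) = 9/19
P(X=1) = 10/19
E[X] = 0 × 9/19 + 1 × 10/19 = 10/19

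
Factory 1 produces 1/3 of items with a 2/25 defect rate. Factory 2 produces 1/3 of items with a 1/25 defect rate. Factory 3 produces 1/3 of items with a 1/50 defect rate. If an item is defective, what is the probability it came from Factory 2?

Using Bayes' theorem:
P(F1) = 1/3, P(D|F1) = 2/25
P(F2) = 1/3, P(D|F2) = 1/25
P(F3) = 1/3, P(D|F3) = 1/50
P(D) = P(D|F1)P(F1) + P(D|F2)P(F2) + P(D|F3)P(F3)
     = \frac{7}{150}
P(F2|D) = P(D|F2)P(F2) / P(D)
= \frac{2}{7}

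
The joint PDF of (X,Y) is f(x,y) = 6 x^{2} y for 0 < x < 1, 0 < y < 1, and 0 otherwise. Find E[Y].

E[Y] = ∫_0^1 ∫_0^1 y × f(x,y) dx dy
= \frac{2}{3}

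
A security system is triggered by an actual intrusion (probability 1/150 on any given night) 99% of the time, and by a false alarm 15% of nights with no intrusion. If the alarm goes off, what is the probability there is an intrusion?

Let D = the rare event, + = positive/flagged.
P(D) = 1/150
P(+|D) = 99/100
P(+|D') = 15/100 = 3/20
P(+) = P(+|D)P(D) + P(+|D')P(D')
     = \frac{99}{100} × \frac{1}{150} + \frac{3}{20} × \frac{149}{150}
     = \frac{389}{2500}
P(D|+) = P(+|D)P(D)/P(+) = \frac{33}{778}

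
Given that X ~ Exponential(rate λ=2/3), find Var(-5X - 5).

For X ~ Exponential(rate λ=2/3):
Var(X) = \frac{9}{4}
Var(-5X - 5) = (-5)² × Var(X) = 25 × \frac{9}{4} = \frac{225}{4}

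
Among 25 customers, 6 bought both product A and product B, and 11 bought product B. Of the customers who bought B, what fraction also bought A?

P(A ∩ B) = 6/25
P(B) = 11/25
P(A|B) = P(A ∩ B) / P(B) = (6/25) / (11/25) = 6/11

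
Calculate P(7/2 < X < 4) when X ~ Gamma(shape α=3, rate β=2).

P(7/2 < X < 4) = ∫_{7/2}^{4} f(x) dx
where f(x) = 4 x^{2} e^{- 2 x}
= \frac{-82 + 65 e}{2 e^{8}}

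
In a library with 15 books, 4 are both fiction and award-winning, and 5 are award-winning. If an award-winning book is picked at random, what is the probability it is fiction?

P(A ∩ B) = 4/15
P(B) = 5/15 = 1/3
P(A|B) = P(A ∩ B) / P(B) = (4/15) / (1/3) = 4/5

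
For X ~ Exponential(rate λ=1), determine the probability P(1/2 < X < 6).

P(1/2 < X < 6) = ∫_{1/2}^{6} f(x) dx
where f(x) = e^{- x}
= - \frac{1}{e^{6}} + e^{- \frac{1}{2}}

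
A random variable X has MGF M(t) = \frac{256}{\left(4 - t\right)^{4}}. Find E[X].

To find E[X], compute M^(1)(0):
M^(1)(t) = \frac{1024}{\left(4 - t\right)^{5}}
M^(1)(0) = 1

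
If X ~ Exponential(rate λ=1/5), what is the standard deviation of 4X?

For X ~ Exponential(rate λ=1/5):
Var(X) = 25
SD(X) = √(Var(X)) = √(25) = 5
SD(4X) = |4| × SD(X) = 4 × 5 = 20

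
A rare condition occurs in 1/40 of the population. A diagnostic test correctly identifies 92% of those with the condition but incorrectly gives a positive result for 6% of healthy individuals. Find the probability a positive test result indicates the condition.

Let D = the rare event, + = positive/flagged.
P(D) = 1/40
P(+|D) = 92/100 = 23/25
P(+|D') = 6/100 = 3/50
P(+) = P(+|D)P(D) + P(+|D')P(D')
     = \frac{23}{25} × \frac{1}{40} + \frac{3}{50} × \frac{39}{40}
     = \frac{163}{2000}
P(D|+) = P(+|D)P(D)/P(+) = \frac{46}{163}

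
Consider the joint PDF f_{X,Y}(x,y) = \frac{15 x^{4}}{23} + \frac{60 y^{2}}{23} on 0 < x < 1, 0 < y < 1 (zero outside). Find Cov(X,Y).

E[XY] = ∫∫ xy × f(x,y) dx dy = \frac{35}{92}
E[X] = \frac{25}{46}
E[Y] = \frac{33}{46}
Cov(X,Y) = E[XY] - E[X]E[Y] = - \frac{5}{529}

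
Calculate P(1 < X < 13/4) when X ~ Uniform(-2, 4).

P(1 < X < 13/4) = ∫_{1}^{13/4} f(x) dx
where f(x) = \frac{1}{6}
= \frac{3}{8}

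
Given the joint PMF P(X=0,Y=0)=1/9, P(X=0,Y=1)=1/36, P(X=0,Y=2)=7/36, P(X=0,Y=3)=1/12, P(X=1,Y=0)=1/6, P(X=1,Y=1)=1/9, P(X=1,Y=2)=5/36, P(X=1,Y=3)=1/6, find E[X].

First find marginal of X:
P(X=0) = 5/12
P(X=1) = 7/12
E[X] = 0 × 5/12 + 1 × 7/12 = 7/12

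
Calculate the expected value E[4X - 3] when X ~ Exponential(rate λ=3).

For X ~ Exponential(rate λ=3):
E[X] = \frac{1}{3}
E[4X - 3] = 4 × E[X] - 3 = - \frac{5}{3}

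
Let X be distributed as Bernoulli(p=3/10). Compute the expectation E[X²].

Using the identity E[X²] = Var(X) + (E[X])²:
E[X] = \frac{3}{10}
Var(X) = \frac{21}{100}
E[X²] = \frac{21}{100} + (\frac{3}{10})²
= \frac{3}{10}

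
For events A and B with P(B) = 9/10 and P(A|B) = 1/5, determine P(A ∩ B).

By definition, P(A|B) = P(A ∩ B) / P(B)
So P(A ∩ B) = P(A|B) × P(B)
= 1/5 × 9/10
= 9/50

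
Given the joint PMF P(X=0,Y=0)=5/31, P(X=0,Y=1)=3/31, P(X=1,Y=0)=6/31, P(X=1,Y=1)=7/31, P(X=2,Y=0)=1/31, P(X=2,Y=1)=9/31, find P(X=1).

P(X=1) = P(X=1,Y=0) + P(X=1,Y=1)
= 6/31 + 7/31
= 13/31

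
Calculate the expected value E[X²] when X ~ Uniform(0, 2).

Using the identity E[X²] = Var(X) + (E[X])²:
E[X] = 1
Var(X) = \frac{1}{3}
E[X²] = \frac{1}{3} + (1)²
= \frac{4}{3}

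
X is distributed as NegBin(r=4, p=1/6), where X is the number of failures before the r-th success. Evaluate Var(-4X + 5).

For X ~ NegBin(r=4, p=1/6), where X is the number of failures before the r-th success:
Var(X) = 120
Var(-4X + 5) = (-4)² × Var(X) = 16 × 120 = 1920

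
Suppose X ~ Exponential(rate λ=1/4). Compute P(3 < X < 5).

P(3 < X < 5) = ∫_{3}^{5} f(x) dx
where f(x) = \frac{e^{- \frac{x}{4}}}{4}
= - \frac{1 - e^{\frac{1}{2}}}{e^{\frac{5}{4}}}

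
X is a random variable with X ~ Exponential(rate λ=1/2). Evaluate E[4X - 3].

For X ~ Exponential(rate λ=1/2):
E[X] = 2
E[4X - 3] = 4 × E[X] - 3 = 5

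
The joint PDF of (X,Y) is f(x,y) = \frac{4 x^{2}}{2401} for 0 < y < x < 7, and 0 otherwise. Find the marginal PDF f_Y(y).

f_Y(y) = ∫_y^7 \frac{4 x^{2}}{2401} dx = \frac{4}{21} - \frac{4 y^{3}}{7203}
for 0 < y < 7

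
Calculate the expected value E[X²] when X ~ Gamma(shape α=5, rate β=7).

Using the identity E[X²] = Var(X) + (E[X])²:
E[X] = \frac{5}{7}
Var(X) = \frac{5}{49}
E[X²] = \frac{5}{49} + (\frac{5}{7})²
= \frac{30}{49}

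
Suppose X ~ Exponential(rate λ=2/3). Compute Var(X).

For X ~ Exponential(rate λ=2/3):
Var(X) = \frac{9}{4}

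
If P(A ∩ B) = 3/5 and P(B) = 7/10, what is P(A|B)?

P(A|B) = P(A ∩ B) / P(B)
= (3/5) / (7/10)
= 6/7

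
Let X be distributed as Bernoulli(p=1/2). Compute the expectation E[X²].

Using the identity E[X²] = Var(X) + (E[X])²:
E[X] = \frac{1}{2}
Var(X) = \frac{1}{4}
E[X²] = \frac{1}{4} + (\frac{1}{2})²
= \frac{1}{2}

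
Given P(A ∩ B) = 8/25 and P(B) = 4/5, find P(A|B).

P(A|B) = P(A ∩ B) / P(B)
= (8/25) / (4/5)
= 2/5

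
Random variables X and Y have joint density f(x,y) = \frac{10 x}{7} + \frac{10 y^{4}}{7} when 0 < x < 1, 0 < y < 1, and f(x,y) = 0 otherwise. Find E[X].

E[X] = ∫_0^1 ∫_0^1 x × f(x,y) dy dx
= ∫_0^1 ∫_0^1 x × (\frac{10 x}{7} + \frac{10 y^{4}}{7}) dy dx
= \frac{13}{21}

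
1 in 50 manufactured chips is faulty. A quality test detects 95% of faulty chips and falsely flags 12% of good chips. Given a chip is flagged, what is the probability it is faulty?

Let D = the rare event, + = positive/flagged.
P(D) = 1/50
P(+|D) = 95/100 = 19/20
P(+|D') = 12/100 = 3/25
P(+) = P(+|D)P(D) + P(+|D')P(D')
     = \frac{19}{20} × \frac{1}{50} + \frac{3}{25} × \frac{49}{50}
     = \frac{683}{5000}
P(D|+) = P(+|D)P(D)/P(+) = \frac{95}{683}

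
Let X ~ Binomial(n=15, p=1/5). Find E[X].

For X ~ Binomial(n=15, p=1/5), the expected value is:
E[X] = 3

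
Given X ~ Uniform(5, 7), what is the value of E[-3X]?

For X ~ Uniform(5, 7):
E[X] = 6
E[-3X] = -3 × E[X] + 0 = -18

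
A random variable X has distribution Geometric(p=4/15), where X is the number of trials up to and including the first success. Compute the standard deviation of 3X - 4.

For X ~ Geometric(p=4/15), where X is the number of trials up to and including the first success:
Var(X) = \frac{165}{16}
SD(X) = √(Var(X)) = √(\frac{165}{16}) = \frac{\sqrt{165}}{4}
SD(3X - 4) = |3| × SD(X) = 3 × \frac{\sqrt{165}}{4} = \frac{3 \sqrt{165}}{4}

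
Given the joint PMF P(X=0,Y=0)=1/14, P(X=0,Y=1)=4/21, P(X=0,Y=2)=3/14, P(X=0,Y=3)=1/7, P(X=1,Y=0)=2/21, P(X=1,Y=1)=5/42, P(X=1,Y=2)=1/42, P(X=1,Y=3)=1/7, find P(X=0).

P(X=0) = P(X=0,Y=0) + P(X=0,Y=1) + P(X=0,Y=2) + P(X=0,Y=3)
= 1/14 + 4/21 + 3/14 + 1/7
= 13/21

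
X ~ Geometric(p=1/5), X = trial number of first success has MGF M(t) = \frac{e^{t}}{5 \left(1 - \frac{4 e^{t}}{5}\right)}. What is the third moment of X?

To find E[X^3], compute M^(3)(0):
M^(1)(t) = \frac{e^{t}}{5 \left(1 - \frac{4 e^{t}}{5}\right)} + \frac{4 e^{2 t}}{25 \left(1 - \frac{4 e^{t}}{5}\right)^{2}}
M^(2)(t) = \frac{e^{t}}{5 \left(1 - \frac{4 e^{t}}{5}\right)} + \frac{12 e^{2 t}}{25 \left(1 - \frac{4 e^{t}}{5}\right)^{2}} + \frac{32 e^{3 t}}{125 \left(1 - \frac{4 e^{t}}{5}\right)^{3}}
M^(3)(t) = \frac{e^{t}}{5 \left(1 - \frac{4 e^{t}}{5}\right)} + \frac{28 e^{2 t}}{25 \left(1 - \frac{4 e^{t}}{5}\right)^{2}} + \frac{192 e^{3 t}}{125 \left(1 - \frac{4 e^{t}}{5}\right)^{3}} + \frac{384 e^{4 t}}{625 \left(1 - \frac{4 e^{t}}{5}\right)^{4}}
M^(3)(0) = 605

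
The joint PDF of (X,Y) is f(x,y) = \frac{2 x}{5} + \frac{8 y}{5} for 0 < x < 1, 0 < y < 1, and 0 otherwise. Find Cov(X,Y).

E[XY] = ∫∫ xy × f(x,y) dx dy = \frac{1}{3}
E[X] = \frac{8}{15}
E[Y] = \frac{19}{30}
Cov(X,Y) = E[XY] - E[X]E[Y] = - \frac{1}{225}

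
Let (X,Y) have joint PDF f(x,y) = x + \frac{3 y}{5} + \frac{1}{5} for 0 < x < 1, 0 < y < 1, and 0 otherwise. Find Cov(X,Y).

E[XY] = ∫∫ xy × f(x,y) dx dy = \frac{19}{60}
E[X] = \frac{7}{12}
E[Y] = \frac{11}{20}
Cov(X,Y) = E[XY] - E[X]E[Y] = - \frac{1}{240}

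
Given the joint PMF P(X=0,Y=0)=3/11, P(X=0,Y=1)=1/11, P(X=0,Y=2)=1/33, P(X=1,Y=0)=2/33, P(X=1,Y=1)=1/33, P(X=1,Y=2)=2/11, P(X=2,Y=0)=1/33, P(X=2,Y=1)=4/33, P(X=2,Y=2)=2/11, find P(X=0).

P(X=0) = P(X=0,Y=0) + P(X=0,Y=1) + P(X=0,Y=2)
= 3/11 + 1/11 + 1/33
= 13/33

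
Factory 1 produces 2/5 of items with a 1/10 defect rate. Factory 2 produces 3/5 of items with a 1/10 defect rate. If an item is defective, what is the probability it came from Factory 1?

Using Bayes' theorem:
P(F1) = 2/5, P(D|F1) = 1/10
P(F2) = 3/5, P(D|F2) = 1/10
P(D) = P(D|F1)P(F1) + P(D|F2)P(F2)
     = \frac{1}{10}
P(F1|D) = P(D|F1)P(F1) / P(D)
= \frac{2}{5}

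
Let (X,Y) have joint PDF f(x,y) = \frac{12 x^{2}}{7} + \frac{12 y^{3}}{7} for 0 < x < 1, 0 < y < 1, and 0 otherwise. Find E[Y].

E[Y] = ∫_0^1 ∫_0^1 y × f(x,y) dx dy
= \frac{22}{35}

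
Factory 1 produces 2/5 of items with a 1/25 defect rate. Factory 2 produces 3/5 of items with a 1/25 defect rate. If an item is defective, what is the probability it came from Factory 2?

Using Bayes' theorem:
P(F1) = 2/5, P(D|F1) = 1/25
P(F2) = 3/5, P(D|F2) = 1/25
P(D) = P(D|F1)P(F1) + P(D|F2)P(F2)
     = \frac{1}{25}
P(F2|D) = P(D|F2)P(F2) / P(D)
= \frac{3}{5}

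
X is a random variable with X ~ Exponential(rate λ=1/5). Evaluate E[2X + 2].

For X ~ Exponential(rate λ=1/5):
E[X] = 5
E[2X + 2] = 2 × E[X] + 2 = 12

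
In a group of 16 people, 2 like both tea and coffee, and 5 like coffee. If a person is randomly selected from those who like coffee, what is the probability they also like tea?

P(A ∩ B) = 2/16 = 1/8
P(B) = 5/16
P(A|B) = P(A ∩ B) / P(B) = (1/8) / (5/16) = 2/5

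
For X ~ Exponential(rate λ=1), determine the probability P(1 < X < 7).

P(1 < X < 7) = ∫_{1}^{7} f(x) dx
where f(x) = e^{- x}
= - \frac{1 - e^{6}}{e^{7}}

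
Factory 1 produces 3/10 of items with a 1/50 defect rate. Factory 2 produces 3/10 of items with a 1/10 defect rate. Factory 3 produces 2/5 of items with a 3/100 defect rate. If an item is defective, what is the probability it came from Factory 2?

Using Bayes' theorem:
P(F1) = 3/10, P(D|F1) = 1/50
P(F2) = 3/10, P(D|F2) = 1/10
P(F3) = 2/5, P(D|F3) = 3/100
P(D) = P(D|F1)P(F1) + P(D|F2)P(F2) + P(D|F3)P(F3)
     = \frac{6}{125}
P(F2|D) = P(D|F2)P(F2) / P(D)
= \frac{5}{8}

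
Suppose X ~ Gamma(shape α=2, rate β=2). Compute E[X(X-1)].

E[X(X-1)] = E[X² - X] = E[X²] - E[X]
E[X] = 1
E[X²] = Var(X) + (E[X])² = \frac{1}{2} + (1)² = \frac{3}{2}
E[X(X-1)] = \frac{3}{2} - 1 = \frac{1}{2}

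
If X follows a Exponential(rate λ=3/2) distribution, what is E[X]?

For X ~ Exponential(rate λ=3/2), the expected value is:
E[X] = \frac{2}{3}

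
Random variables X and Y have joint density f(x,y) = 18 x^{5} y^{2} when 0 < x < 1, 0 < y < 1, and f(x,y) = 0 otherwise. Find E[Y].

E[Y] = ∫_0^1 ∫_0^1 y × f(x,y) dx dy
= \frac{3}{4}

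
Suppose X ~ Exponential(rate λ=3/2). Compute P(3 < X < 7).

P(3 < X < 7) = ∫_{3}^{7} f(x) dx
where f(x) = \frac{3 e^{- \frac{3 x}{2}}}{2}
= - \frac{1 - e^{6}}{e^{\frac{21}{2}}}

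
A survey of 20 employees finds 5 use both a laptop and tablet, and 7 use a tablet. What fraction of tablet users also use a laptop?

P(A ∩ B) = 5/20 = 1/4
P(B) = 7/20
P(A|B) = P(A ∩ B) / P(B) = (1/4) / (7/20) = 5/7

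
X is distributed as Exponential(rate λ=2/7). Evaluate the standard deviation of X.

For X ~ Exponential(rate λ=2/7):
Var(X) = \frac{49}{4}
SD(X) = √(Var(X)) = √(\frac{49}{4}) = \frac{7}{2}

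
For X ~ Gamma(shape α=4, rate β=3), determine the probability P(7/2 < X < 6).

P(7/2 < X < 6) = ∫_{7/2}^{6} f(x) dx
where f(x) = \frac{27 x^{3} e^{- 3 x}}{2}
= - \frac{1153}{e^{18}} + \frac{4153}{16 e^{\frac{21}{2}}}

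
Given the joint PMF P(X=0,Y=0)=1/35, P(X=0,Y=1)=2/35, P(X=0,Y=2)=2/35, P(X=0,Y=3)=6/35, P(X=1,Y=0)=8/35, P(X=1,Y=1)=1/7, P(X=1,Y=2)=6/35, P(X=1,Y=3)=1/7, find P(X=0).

P(X=0) = P(X=0,Y=0) + P(X=0,Y=1) + P(X=0,Y=2) + P(X=0,Y=3)
= 1/35 + 2/35 + 2/35 + 6/35
= 11/35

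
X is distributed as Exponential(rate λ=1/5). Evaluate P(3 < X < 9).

P(3 < X < 9) = ∫_{3}^{9} f(x) dx
where f(x) = \frac{e^{- \frac{x}{5}}}{5}
= - \frac{1 - e^{\frac{6}{5}}}{e^{\frac{9}{5}}}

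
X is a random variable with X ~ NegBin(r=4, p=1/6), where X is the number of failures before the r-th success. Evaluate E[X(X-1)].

E[X(X-1)] = E[X² - X] = E[X²] - E[X]
E[X] = 20
E[X²] = Var(X) + (E[X])² = 120 + (20)² = 520
E[X(X-1)] = 520 - 20 = 500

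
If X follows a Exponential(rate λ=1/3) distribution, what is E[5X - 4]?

For X ~ Exponential(rate λ=1/3):
E[X] = 3
E[5X - 4] = 5 × E[X] - 4 = 11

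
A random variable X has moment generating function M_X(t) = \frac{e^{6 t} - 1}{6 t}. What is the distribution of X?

The MGF M(t) = \frac{e^{6 t} - 1}{6 t} is the standard form for the Uniform distribution.
Comparing with the known MGF formula identifies: Uniform(0, 6)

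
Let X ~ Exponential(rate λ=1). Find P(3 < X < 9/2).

P(3 < X < 9/2) = ∫_{3}^{9/2} f(x) dx
where f(x) = e^{- x}
= - \frac{1}{e^{\frac{9}{2}}} + e^{-3}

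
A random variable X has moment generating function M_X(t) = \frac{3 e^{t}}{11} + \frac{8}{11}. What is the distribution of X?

The MGF M(t) = \frac{3 e^{t}}{11} + \frac{8}{11} is the standard form for the Bernoulli distribution.
Comparing with the known MGF formula identifies: Bernoulli(p=3/11)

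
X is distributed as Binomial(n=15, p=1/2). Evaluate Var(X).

For X ~ Binomial(n=15, p=1/2):
Var(X) = \frac{15}{4}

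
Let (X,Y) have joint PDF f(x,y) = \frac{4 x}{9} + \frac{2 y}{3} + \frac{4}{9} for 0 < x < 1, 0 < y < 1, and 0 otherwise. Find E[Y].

E[Y] = ∫_0^1 ∫_0^1 y × f(x,y) dx dy
= \frac{5}{9}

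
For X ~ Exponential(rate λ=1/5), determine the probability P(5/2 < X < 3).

P(5/2 < X < 3) = ∫_{5/2}^{3} f(x) dx
where f(x) = \frac{e^{- \frac{x}{5}}}{5}
= - \frac{1}{e^{\frac{3}{5}}} + e^{- \frac{1}{2}}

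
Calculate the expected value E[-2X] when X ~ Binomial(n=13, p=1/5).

For X ~ Binomial(n=13, p=1/5):
E[X] = \frac{13}{5}
E[-2X] = -2 × E[X] + 0 = - \frac{26}{5}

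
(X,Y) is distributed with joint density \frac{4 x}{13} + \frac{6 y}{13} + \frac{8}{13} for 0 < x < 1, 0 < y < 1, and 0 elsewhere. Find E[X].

E[X] = ∫_0^1 ∫_0^1 x × f(x,y) dy dx
= ∫_0^1 ∫_0^1 x × (\frac{4 x}{13} + \frac{6 y}{13} + \frac{8}{13}) dy dx
= \frac{41}{78}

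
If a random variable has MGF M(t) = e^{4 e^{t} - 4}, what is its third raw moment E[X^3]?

To find E[X^3], compute M^(3)(0):
M^(1)(t) = 4 e^{t} e^{4 e^{t} - 4}
M^(2)(t) = 16 e^{2 t} e^{4 e^{t} - 4} + 4 e^{t} e^{4 e^{t} - 4}
M^(3)(t) = 64 e^{3 t} e^{4 e^{t} - 4} + 48 e^{2 t} e^{4 e^{t} - 4} + 4 e^{t} e^{4 e^{t} - 4}
M^(3)(0) = 116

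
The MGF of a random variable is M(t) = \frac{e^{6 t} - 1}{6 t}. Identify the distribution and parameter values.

The MGF M(t) = \frac{e^{6 t} - 1}{6 t} is the standard form for the Uniform distribution.
Comparing with the known MGF formula identifies: Uniform(0, 6)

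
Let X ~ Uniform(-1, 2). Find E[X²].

Using the identity E[X²] = Var(X) + (E[X])²:
E[X] = \frac{1}{2}
Var(X) = \frac{3}{4}
E[X²] = \frac{3}{4} + (\frac{1}{2})²
= 1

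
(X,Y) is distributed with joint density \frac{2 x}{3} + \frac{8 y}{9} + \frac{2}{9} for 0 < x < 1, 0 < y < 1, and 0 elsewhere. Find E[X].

E[X] = ∫_0^1 ∫_0^1 x × f(x,y) dy dx
= ∫_0^1 ∫_0^1 x × (\frac{2 x}{3} + \frac{8 y}{9} + \frac{2}{9}) dy dx
= \frac{5}{9}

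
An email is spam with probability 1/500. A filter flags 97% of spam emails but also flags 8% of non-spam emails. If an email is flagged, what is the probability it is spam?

Let D = the rare event, + = positive/flagged.
P(D) = 1/500
P(+|D) = 97/100
P(+|D') = 8/100 = 2/25
P(+) = P(+|D)P(D) + P(+|D')P(D')
     = \frac{97}{100} × \frac{1}{500} + \frac{2}{25} × \frac{499}{500}
     = \frac{4089}{50000}
P(D|+) = P(+|D)P(D)/P(+) = \frac{97}{4089}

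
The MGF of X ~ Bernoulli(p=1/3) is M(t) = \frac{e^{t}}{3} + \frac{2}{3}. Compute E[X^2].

To find E[X^2], compute M^(2)(0):
M^(1)(t) = \frac{e^{t}}{3}
M^(2)(t) = \frac{e^{t}}{3}
M^(2)(0) = \frac{1}{3}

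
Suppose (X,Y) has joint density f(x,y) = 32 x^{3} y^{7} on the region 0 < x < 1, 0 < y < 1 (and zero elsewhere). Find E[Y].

E[Y] = ∫_0^1 ∫_0^1 y × f(x,y) dx dy
= \frac{8}{9}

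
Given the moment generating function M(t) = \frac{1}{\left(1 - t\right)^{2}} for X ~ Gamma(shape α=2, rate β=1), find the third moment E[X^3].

To find E[X^3], compute M^(3)(0):
M^(1)(t) = \frac{2}{\left(1 - t\right)^{3}}
M^(2)(t) = \frac{6}{\left(1 - t\right)^{4}}
M^(3)(t) = \frac{24}{\left(1 - t\right)^{5}}
M^(3)(0) = 24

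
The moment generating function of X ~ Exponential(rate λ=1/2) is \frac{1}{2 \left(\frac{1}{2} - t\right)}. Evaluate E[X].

To find E[X], compute M^(1)(0):
M^(1)(t) = \frac{1}{2 \left(\frac{1}{2} - t\right)^{2}}
M^(1)(0) = 2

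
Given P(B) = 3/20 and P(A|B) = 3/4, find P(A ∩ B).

By definition, P(A|B) = P(A ∩ B) / P(B)
So P(A ∩ B) = P(A|B) × P(B)
= 3/4 × 3/20
= 9/80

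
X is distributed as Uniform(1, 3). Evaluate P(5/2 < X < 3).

P(5/2 < X < 3) = ∫_{5/2}^{3} f(x) dx
where f(x) = \frac{1}{2}
= \frac{1}{4}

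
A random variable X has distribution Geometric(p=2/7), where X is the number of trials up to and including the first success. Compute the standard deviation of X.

For X ~ Geometric(p=2/7), where X is the number of trials up to and including the first success:
Var(X) = \frac{35}{4}
SD(X) = √(Var(X)) = √(\frac{35}{4}) = \frac{\sqrt{35}}{2}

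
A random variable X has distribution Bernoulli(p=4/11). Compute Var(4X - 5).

For X ~ Bernoulli(p=4/11):
Var(X) = \frac{28}{121}
Var(4X - 5) = (4)² × Var(X) = 16 × \frac{28}{121} = \frac{448}{121}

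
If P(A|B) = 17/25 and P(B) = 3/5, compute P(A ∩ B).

By definition, P(A|B) = P(A ∩ B) / P(B)
So P(A ∩ B) = P(A|B) × P(B)
= 17/25 × 3/5
= 51/125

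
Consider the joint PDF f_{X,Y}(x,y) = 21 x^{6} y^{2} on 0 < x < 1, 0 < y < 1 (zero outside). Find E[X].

E[X] = ∫_0^1 ∫_0^1 x × f(x,y) dy dx
= ∫_0^1 ∫_0^1 x × (21 x^{6} y^{2}) dy dx
= \frac{7}{8}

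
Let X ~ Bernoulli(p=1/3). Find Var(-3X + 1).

For X ~ Bernoulli(p=1/3):
Var(X) = \frac{2}{9}
Var(-3X + 1) = (-3)² × Var(X) = 9 × \frac{2}{9} = 2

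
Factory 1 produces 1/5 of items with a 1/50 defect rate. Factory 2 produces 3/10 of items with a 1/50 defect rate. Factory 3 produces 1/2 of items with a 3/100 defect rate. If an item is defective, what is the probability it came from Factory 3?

Using Bayes' theorem:
P(F1) = 1/5, P(D|F1) = 1/50
P(F2) = 3/10, P(D|F2) = 1/50
P(F3) = 1/2, P(D|F3) = 3/100
P(D) = P(D|F1)P(F1) + P(D|F2)P(F2) + P(D|F3)P(F3)
     = \frac{1}{40}
P(F3|D) = P(D|F3)P(F3) / P(D)
= \frac{3}{5}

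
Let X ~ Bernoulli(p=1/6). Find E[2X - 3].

For X ~ Bernoulli(p=1/6):
E[X] = \frac{1}{6}
E[2X - 3] = 2 × E[X] - 3 = - \frac{8}{3}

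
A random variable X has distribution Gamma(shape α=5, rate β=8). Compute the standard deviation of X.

For X ~ Gamma(shape α=5, rate β=8):
Var(X) = \frac{5}{64}
SD(X) = √(Var(X)) = √(\frac{5}{64}) = \frac{\sqrt{5}}{8}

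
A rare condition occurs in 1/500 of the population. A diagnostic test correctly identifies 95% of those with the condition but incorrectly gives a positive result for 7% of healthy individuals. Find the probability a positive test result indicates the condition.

Let D = the rare event, + = positive/flagged.
P(D) = 1/500
P(+|D) = 95/100 = 19/20
P(+|D') = 7/100
P(+) = P(+|D)P(D) + P(+|D')P(D')
     = \frac{19}{20} × \frac{1}{500} + \frac{7}{100} × \frac{499}{500}
     = \frac{897}{12500}
P(D|+) = P(+|D)P(D)/P(+) = \frac{95}{3588}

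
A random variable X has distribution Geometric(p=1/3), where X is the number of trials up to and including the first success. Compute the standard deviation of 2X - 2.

For X ~ Geometric(p=1/3), where X is the number of trials up to and including the first success:
Var(X) = 6
SD(X) = √(Var(X)) = √(6) = \sqrt{6}
SD(2X - 2) = |2| × SD(X) = 2 × \sqrt{6} = 2 \sqrt{6}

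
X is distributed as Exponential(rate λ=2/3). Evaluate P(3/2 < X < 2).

P(3/2 < X < 2) = ∫_{3/2}^{2} f(x) dx
where f(x) = \frac{2 e^{- \frac{2 x}{3}}}{3}
= - \frac{1}{e^{\frac{4}{3}}} + e^{-1}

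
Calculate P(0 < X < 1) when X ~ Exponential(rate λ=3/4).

P(0 < X < 1) = ∫_{0}^{1} f(x) dx
where f(x) = \frac{3 e^{- \frac{3 x}{4}}}{4}
= 1 - e^{- \frac{3}{4}}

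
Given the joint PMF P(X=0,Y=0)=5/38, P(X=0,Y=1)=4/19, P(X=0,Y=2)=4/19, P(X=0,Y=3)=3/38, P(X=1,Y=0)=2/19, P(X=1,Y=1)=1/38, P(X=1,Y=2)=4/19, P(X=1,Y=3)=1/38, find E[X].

First find marginal of X:
P(X=0) = 12/19
P(X=1) = 7/19
E[X] = 0 × 12/19 + 1 × 7/19 = 7/19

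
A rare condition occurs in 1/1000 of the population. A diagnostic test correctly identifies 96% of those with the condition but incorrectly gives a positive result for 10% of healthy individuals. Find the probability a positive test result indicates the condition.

Let D = the rare event, + = positive/flagged.
P(D) = 1/1000
P(+|D) = 96/100 = 24/25
P(+|D') = 10/100 = 1/10
P(+) = P(+|D)P(D) + P(+|D')P(D')
     = \frac{24}{25} × \frac{1}{1000} + \frac{1}{10} × \frac{999}{1000}
     = \frac{5043}{50000}
P(D|+) = P(+|D)P(D)/P(+) = \frac{16}{1681}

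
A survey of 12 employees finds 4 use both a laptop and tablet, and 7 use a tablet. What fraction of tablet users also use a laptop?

P(A ∩ B) = 4/12 = 1/3
P(B) = 7/12
P(A|B) = P(A ∩ B) / P(B) = (1/3) / (7/12) = 4/7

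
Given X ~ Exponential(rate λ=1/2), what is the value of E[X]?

For X ~ Exponential(rate λ=1/2), the expected value is:
E[X] = 2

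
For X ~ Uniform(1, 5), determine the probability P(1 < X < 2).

P(1 < X < 2) = ∫_{1}^{2} f(x) dx
where f(x) = \frac{1}{4}
= \frac{1}{4}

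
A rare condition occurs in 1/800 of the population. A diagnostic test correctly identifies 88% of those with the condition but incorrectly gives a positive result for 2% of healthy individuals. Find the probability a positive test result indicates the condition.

Let D = the rare event, + = positive/flagged.
P(D) = 1/800
P(+|D) = 88/100 = 22/25
P(+|D') = 2/100 = 1/50
P(+) = P(+|D)P(D) + P(+|D')P(D')
     = \frac{22}{25} × \frac{1}{800} + \frac{1}{50} × \frac{799}{800}
     = \frac{843}{40000}
P(D|+) = P(+|D)P(D)/P(+) = \frac{44}{843}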